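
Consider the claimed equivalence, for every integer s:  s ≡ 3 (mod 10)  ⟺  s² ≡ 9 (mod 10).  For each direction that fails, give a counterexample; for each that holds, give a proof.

[⇒] Suppose s ≡ 3 (mod 10). Write s = 10j + 3. Then (10j + 3)² = 100j² + 60j + 9 = 10(10j² + 6j) + 9, so s² ≡ 9 (mod 10).

[⇐] This fails: take s = 7. Then 7² = 49 ≡ 9 (mod 10), yet 7 ≡ 7 (mod 10), not 3.

(⇒) holds; (⇐) fails.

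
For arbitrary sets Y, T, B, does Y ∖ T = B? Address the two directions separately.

(⟹) This inclusion fails. Take Y = {1}, T = ∅, B = ∅; then 1 ∈ Y ∖ T but 1 ∉ B.

(⟸) This inclusion fails. Take Y = ∅, T = ∅, B = {1}; then 1 ∈ B but 1 ∉ Y ∖ T.

(⊆) fails and (⊇) fails.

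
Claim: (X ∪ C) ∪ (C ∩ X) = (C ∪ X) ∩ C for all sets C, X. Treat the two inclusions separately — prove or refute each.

Only the reverse inclusion holds.

(⟸) Let x ∈ (C ∪ X) ∩ C. Then either x ∈ C and x ∉ X; or x ∈ C ∩ X. In each case x ∈ (X ∪ C) ∪ (C ∩ X), so (C ∪ X) ∩ C ⊆ (X ∪ C) ∪ (C ∩ X).

(⟹) This inclusion fails. Take C = ∅, X = {1}; then 1 ∈ (X ∪ C) ∪ (C ∩ X) but 1 ∉ (C ∪ X) ∩ C.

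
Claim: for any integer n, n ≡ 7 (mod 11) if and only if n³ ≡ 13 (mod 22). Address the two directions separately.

Converse. The residues r modulo 22 with r³ ≡ 13 (mod 22) are exactly {7}, and each is ≡ 7 (mod 11).

Forward direction. This fails: take n = 18. Then 18 ≡ 7 (mod 11), but 18³ = 5832 ≡ 2 (mod 22), not 13.

(⇒) fails; (⇐) holds.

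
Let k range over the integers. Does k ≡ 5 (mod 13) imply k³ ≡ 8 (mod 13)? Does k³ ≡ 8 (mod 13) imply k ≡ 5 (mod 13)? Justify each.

The forward direction holds; the converse fails.

[⇐] This fails: take k = 2. Then 2³ = 8 ≡ 8 (mod 13), yet 2 ≡ 2 (mod 13), not 5.

[⇒] Suppose k ≡ 5 (mod 13). Write k = 13j + 5. Then (13j + 5)³ = 2197j³ + 2535j² + 975j + 125 = 13(169j³ + 195j² + 75j + 9) + 8, so k³ ≡ 8 (mod 13).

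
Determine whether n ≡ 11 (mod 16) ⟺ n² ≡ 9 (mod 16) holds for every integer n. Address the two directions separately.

[⇒] Suppose n ≡ 11 (mod 16). Write n = 16j + 11. Then (16j + 11)² = 256j² + 352j + 121 = 16(16j² + 22j + 7) + 9, so n² ≡ 9 (mod 16).

[⇐] This fails: take n = 3. Then 3² = 9 ≡ 9 (mod 16), yet 3 ≡ 3 (mod 16), not 11.

Only the forward direction holds.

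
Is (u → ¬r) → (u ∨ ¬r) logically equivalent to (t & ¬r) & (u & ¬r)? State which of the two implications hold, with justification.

Not equivalent: only (⇐) holds.

Forward direction. This fails. Under u = F, r = F, t = F, the left side is true but the right side is false.

Converse. Assume the antecedent. If u is true, (u → ¬r) → (u ∨ ¬r) reduces to true regardless of the other variables. If u is false, the antecedent cannot hold. Either way (u → ¬r) → (u ∨ ¬r) holds.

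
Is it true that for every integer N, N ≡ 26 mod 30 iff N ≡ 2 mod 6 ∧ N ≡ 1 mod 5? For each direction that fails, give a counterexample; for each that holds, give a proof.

(⇒) Suppose N ≡ 26 (mod 30); write N = 30j + 26. Since 6 ∣ 30, reducing mod 6 gives N ≡ 26 ≡ 2 (mod 6); since 5 ∣ 30, reducing mod 5 gives N ≡ 26 ≡ 1 (mod 5).

(⇐) Conversely, if N ≡ 2 (mod 6) and N ≡ 1 (mod 5), then by the Chinese remainder theorem N ≡ 26 (mod 30). This is exactly N ≡ 26 (mod 30).

Both directions hold; the statement is true.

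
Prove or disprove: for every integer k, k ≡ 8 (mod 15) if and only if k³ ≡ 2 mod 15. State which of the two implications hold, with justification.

(⇒) Suppose k ≡ 8 (mod 15). Write k = 15j + 8. Then (15j + 8)³ = 3375j³ + 5400j² + 2880j + 512 = 15(225j³ + 360j² + 192j + 34) + 2, so k³ ≡ 2 (mod 15).

(⇐) Conversely, suppose k³ ≡ 2 (mod 15). The only residue r in {0, …, 14} with r³ ≡ 2 (mod 15) is r = 8, so k ≡ 8 (mod 15).

Both directions hold.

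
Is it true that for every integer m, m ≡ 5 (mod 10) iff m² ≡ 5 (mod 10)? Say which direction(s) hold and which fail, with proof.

(←) For the converse, argue contrapositively. If m ≢ 5 (mod 10), then m is congruent to one of 0, 1, 2, 3, 4, 6, 7, 8, 9 modulo 10, and these give m² ≡ 0, 1, 4, 9, 6, 6, 9, 4, 1 respectively — never 5.

(→) Suppose m ≡ 5 (mod 10). Write m = 10j + 5. Then (10j + 5)² = 100j² + 100j + 25 = 10(10j² + 10j + 2) + 5, so m² ≡ 5 (mod 10).

Equivalent; both directions hold.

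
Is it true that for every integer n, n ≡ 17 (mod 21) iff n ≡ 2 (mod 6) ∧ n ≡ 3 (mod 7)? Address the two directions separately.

The forward direction fails; the converse holds.

(⇐) If n ≡ 2 (mod 6) and n ≡ 3 (mod 7), then by the Chinese remainder theorem n ≡ 38 (mod 42). Since 38 ≡ 17 (mod 21) and 21 ∣ 42, we get n ≡ 17 (mod 21).

(⇒) This fails: n = 17 gives 17 ≡ 17 (mod 21) but 17 ≡ 5 (mod 6), so the conjunction on the right does not hold.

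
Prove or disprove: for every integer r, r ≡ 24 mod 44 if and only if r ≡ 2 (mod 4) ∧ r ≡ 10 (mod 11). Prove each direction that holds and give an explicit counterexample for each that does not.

[⇒] This fails: r = 24 gives 24 ≡ 24 (mod 44) but 24 ≡ 0 (mod 4), so the conjunction on the right does not hold.

[⇐] This fails: r = 10 satisfies both congruences on the right (10 ≡ 2 mod 4 and 10 ≡ 10 mod 11) yet 10 ≡ 10 (mod 44), not 24.

(⇒) fails and (⇐) fails.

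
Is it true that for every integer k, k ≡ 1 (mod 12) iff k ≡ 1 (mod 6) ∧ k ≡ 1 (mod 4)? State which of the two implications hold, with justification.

(→) Suppose k ≡ 1 (mod 12); write k = 12j + 1. Since 6 ∣ 12, reducing mod 6 gives k ≡ 1 (mod 6); since 4 ∣ 12, reducing mod 4 gives k ≡ 1 (mod 4).

(←) Conversely, if k ≡ 1 (mod 6) and k ≡ 1 (mod 4), then by the Chinese remainder theorem k ≡ 1 (mod 12). This is exactly k ≡ 1 (mod 12).

Equivalent; both directions hold.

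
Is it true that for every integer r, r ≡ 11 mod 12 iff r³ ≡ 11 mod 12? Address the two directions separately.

Both implications hold.

(⟸) Suppose r³ ≡ 11 (mod 12). The only residue r in {0, …, 11} with r³ ≡ 11 (mod 12) is r = 11, so r ≡ 11 (mod 12).

(⟹) Suppose r ≡ 11 mod 12. Write r = 12j + 11. Then (12j + 11)³ = 1728j³ + 4752j² + 4356j + 1331 = 12(144j³ + 396j² + 363j + 110) + 11, so r³ ≡ 11 (mod 12).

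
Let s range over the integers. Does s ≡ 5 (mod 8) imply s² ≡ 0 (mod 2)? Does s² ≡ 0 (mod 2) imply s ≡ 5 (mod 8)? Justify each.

(⇒) This fails: take s = 5. Then 5 ≡ 5 (mod 8), but 5² = 25 ≡ 1 (mod 2), not 0.

(⇐) This fails: take s = 0. Then 0² = 0 ≡ 0 (mod 2), yet 0 ≡ 0 (mod 8), not 5.

Neither direction holds.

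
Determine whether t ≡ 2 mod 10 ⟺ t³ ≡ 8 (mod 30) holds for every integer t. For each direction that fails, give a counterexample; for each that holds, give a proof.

Forward direction. This fails: take t = 12. Then 12 ≡ 2 (mod 10), but 12³ = 1728 ≡ 18 (mod 30), not 8.

Converse. The residues r modulo 30 with r³ ≡ 8 (mod 30) are exactly {2}, and each is ≡ 2 (mod 10).

Only the reverse direction holds.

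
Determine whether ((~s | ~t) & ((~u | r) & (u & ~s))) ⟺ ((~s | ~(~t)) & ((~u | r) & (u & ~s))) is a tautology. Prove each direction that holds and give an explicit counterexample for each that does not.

Both directions hold; the statement is true.

Converse. Assume the antecedent. If u is true, the antecedent forces (u = T, r = T, t = F, s = F) or (u = T, r = T, t = T, s = F), and the consequent holds there. If u is false, the antecedent cannot hold. Either way the consequent holds.

Forward direction. Assume the antecedent. If u is true, the antecedent forces (u = T, r = T, t = F, s = F) or (u = T, r = T, t = T, s = F), and the consequent holds there. If u is false, the antecedent cannot hold. Either way the consequent holds.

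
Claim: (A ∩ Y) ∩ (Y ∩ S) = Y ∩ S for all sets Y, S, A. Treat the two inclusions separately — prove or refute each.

(⊆) holds; (⊇) fails.

(⊆) Let x ∈ (A ∩ Y) ∩ (Y ∩ S). Then x ∈ Y ∩ S ∩ A, from which x ∈ Y ∩ S.

(⊇) This inclusion fails. Take Y = {1}, S = {1}, A = ∅; then 1 ∈ Y ∩ S but 1 ∉ (A ∩ Y) ∩ (Y ∩ S).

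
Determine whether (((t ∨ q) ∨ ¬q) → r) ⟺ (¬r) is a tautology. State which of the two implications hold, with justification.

(⇒) fails and (⇐) fails.

Forward direction. This fails. Under t = F, r = T, q = F, the left side is true but the right side is false.

Converse. This fails. Under t = F, r = F, q = F, the left side is false but the right side is true.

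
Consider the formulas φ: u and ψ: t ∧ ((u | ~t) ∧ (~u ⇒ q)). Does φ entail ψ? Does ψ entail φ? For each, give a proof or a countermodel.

Only the reverse direction holds.

[⇒] This fails. Under u = T, t = F, q = F, the left side is true but the right side is false.

[⇐] Assume the antecedent. If u is true, u reduces to true regardless of the other variables. If u is false, the antecedent cannot hold. Either way u holds.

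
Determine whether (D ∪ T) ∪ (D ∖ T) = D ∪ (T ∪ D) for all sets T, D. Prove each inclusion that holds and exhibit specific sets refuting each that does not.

Forward inclusion. Let x ∈ (D ∪ T) ∪ (D ∖ T). Then either x ∈ T and x ∉ D; or x ∈ D and x ∉ T; or x ∈ T ∩ D. In each case x ∈ D ∪ (T ∪ D), so (D ∪ T) ∪ (D ∖ T) ⊆ D ∪ (T ∪ D).

Reverse inclusion. Let x ∈ D ∪ (T ∪ D). Then either x ∈ T and x ∉ D; or x ∈ D and x ∉ T; or x ∈ T ∩ D. In each case x ∈ (D ∪ T) ∪ (D ∖ T), so D ∪ (T ∪ D) ⊆ (D ∪ T) ∪ (D ∖ T).

Both inclusions hold.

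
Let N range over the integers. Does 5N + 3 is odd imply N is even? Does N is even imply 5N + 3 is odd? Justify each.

Both directions hold.

Forward direction. Suppose 5N + 3 is odd. Since 5 is odd, 5N and N have the same parity, so 5N + 3 ≡ N + 3 (mod 2). As 3 is odd, 5N + 3 is odd exactly when N is even. Thus N is even.

Converse. Suppose N is even; write N = 2j. Then 5N + 3 = 5·(2j) + 3 = 2·5j + 3, which is odd.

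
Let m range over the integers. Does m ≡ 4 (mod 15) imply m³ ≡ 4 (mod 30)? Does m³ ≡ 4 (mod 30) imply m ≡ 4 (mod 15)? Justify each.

The forward direction fails; the converse holds.

[⇒] This fails: take m = 19. Then 19 ≡ 4 (mod 15), but 19³ = 6859 ≡ 19 (mod 30), not 4.

[⇐] Conversely, the residues r modulo 30 with r³ ≡ 4 (mod 30) are exactly {4}, and each is ≡ 4 (mod 15).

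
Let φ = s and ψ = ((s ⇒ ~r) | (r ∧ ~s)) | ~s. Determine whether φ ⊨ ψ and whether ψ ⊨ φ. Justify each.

[⇒] This fails. Under r = T, s = T, the left side is true but the right side is false.

[⇐] This fails. Under r = F, s = F, the left side is false but the right side is true.

(⇒) fails and (⇐) fails.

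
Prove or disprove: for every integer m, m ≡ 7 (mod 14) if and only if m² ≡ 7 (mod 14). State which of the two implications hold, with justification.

(⇐) Suppose m² ≡ 7 (mod 14). The only residue r in {0, …, 13} with r² ≡ 7 (mod 14) is r = 7, so m ≡ 7 (mod 14).

(⇒) Suppose m ≡ 7 (mod 14). Write m = 14j + 7. Then (14j + 7)² = 196j² + 196j + 49 = 14(14j² + 14j + 3) + 7, so m² ≡ 7 (mod 14).

Equivalent; both directions hold.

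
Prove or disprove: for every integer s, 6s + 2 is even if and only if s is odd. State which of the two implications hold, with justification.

(←) Suppose s is odd. Since 6 is even, 6s is even for every s, so 6s + 2 has the same parity as 2, which is even. Hence 6s + 2 is even.

(→) This fails: take s = 4. Then 6s + 2 = 26, which is even, yet s = 4 is even, not odd.

(⇒) fails; (⇐) holds.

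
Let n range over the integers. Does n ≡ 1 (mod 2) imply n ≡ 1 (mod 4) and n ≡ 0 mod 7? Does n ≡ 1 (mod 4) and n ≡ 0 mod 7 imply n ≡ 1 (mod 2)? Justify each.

Only the reverse direction holds.

[⇒] This fails: n = 1 gives 1 ≡ 1 (mod 2) but 1 ≡ 1 (mod 7), so the conjunction on the right does not hold.

[⇐] Conversely, if n ≡ 1 (mod 4) and n ≡ 0 (mod 7), then by the Chinese remainder theorem n ≡ 21 (mod 28). Since 21 ≡ 1 (mod 2) and 2 ∣ 28, we get n ≡ 1 (mod 2).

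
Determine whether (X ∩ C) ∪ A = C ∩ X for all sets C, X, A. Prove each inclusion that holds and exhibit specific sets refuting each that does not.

(⊆) This inclusion fails. Take C = ∅, X = ∅, A = {1}; then 1 ∈ (X ∩ C) ∪ A but 1 ∉ C ∩ X.

(⊇) Let x ∈ C ∩ X. Then either x ∈ C ∩ X and x ∉ A; or x ∈ C ∩ X ∩ A. In each case x ∈ (X ∩ C) ∪ A, so C ∩ X ⊆ (X ∩ C) ∪ A.

Only the reverse inclusion holds.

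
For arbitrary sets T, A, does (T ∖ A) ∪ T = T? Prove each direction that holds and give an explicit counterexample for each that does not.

Both inclusions hold.

(⊆) Let x ∈ (T ∖ A) ∪ T. Then either x ∈ T and x ∉ A; or x ∈ T ∩ A. In each case x ∈ T, so (T ∖ A) ∪ T ⊆ T.

(⊇) Let x ∈ T. Then either x ∈ T and x ∉ A; or x ∈ T ∩ A. In each case x ∈ (T ∖ A) ∪ T, so T ⊆ (T ∖ A) ∪ T.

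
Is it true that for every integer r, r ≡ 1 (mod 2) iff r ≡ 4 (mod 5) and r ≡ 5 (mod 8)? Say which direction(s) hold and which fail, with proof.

(⟹) This fails: r = 1 gives 1 ≡ 1 (mod 2) but 1 ≡ 1 (mod 5), so the conjunction on the right does not hold.

(⟸) Conversely, if r ≡ 4 (mod 5) and r ≡ 5 (mod 8), then by the Chinese remainder theorem r ≡ 29 (mod 40). Since 29 ≡ 1 (mod 2) and 2 ∣ 40, we get r ≡ 1 (mod 2).

Not equivalent: only (⇐) holds.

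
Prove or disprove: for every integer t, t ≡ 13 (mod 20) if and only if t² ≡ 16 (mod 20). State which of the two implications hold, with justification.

(→) This fails: take t = 13. Then 13 ≡ 13 (mod 20), but 13² = 169 ≡ 9 (mod 20), not 16.

(←) This fails: take t = 4. Then 4² = 16 ≡ 16 (mod 20), yet 4 ≡ 4 (mod 20), not 13.

Neither direction holds.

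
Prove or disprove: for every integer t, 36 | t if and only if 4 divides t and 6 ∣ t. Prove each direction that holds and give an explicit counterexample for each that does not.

(⇒) If 36 ∣ t, write t = 36q. Since 36 = 9·4, t = 4·(9q), so 4 ∣ t; and since 36 = 6·6, t = 6·(6q), so 6 ∣ t.

(⇐) This fails: take t = 12. Both 4 ∣ 12 and 6 ∣ 12, yet 12 is not a multiple of 36 (since 12 = 0·36 + 12), so 36 ∤ 12.

Not equivalent: only (⇒) holds.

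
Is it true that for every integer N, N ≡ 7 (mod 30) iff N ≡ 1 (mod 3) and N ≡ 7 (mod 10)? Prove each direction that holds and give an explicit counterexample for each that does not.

The biconditional holds.

(⇒) Suppose N ≡ 7 (mod 30); write N = 30j + 7. Since 3 ∣ 30, reducing mod 3 gives N ≡ 7 ≡ 1 (mod 3); since 10 ∣ 30, reducing mod 10 gives N ≡ 7 (mod 10).

(⇐) Conversely, if N ≡ 1 (mod 3) and N ≡ 7 (mod 10), then by the Chinese remainder theorem N ≡ 7 (mod 30). This is exactly N ≡ 7 (mod 30).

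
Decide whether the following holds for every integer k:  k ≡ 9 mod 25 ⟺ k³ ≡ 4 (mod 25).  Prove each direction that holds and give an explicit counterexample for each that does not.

Both directions hold.

(→) Suppose k ≡ 9 mod 25. Write k = 25j + 9. Then (25j + 9)³ = 15625j³ + 16875j² + 6075j + 729 = 25(625j³ + 675j² + 243j + 29) + 4, so k³ ≡ 4 (mod 25).

(←) Conversely, suppose k³ ≡ 4 (mod 25). The only residue r in {0, …, 24} with r³ ≡ 4 (mod 25) is r = 9, so k ≡ 9 (mod 25).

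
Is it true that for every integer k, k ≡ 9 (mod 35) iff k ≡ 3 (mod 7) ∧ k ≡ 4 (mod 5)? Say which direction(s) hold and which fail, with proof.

Neither direction holds.

(⇒) This fails: k = 9 gives 9 ≡ 9 (mod 35) but 9 ≡ 2 (mod 7), so the conjunction on the right does not hold.

(⇐) This fails: k = 24 satisfies both congruences on the right (24 ≡ 3 mod 7 and 24 ≡ 4 mod 5) yet 24 ≡ 24 (mod 35), not 9.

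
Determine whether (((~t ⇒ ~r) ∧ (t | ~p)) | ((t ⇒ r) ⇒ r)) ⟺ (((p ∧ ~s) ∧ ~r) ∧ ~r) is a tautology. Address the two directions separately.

(⟹) This fails. Under p = F, t = F, s = F, r = F, the left side is true but the right side is false.

(⟸) This fails. Under p = T, t = F, s = F, r = F, the left side is false but the right side is true.

Both directions fail.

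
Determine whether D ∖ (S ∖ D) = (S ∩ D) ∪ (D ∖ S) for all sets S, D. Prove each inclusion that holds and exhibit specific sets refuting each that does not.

Both inclusions hold; the sets are equal.

(⟹) Let x ∈ D ∖ (S ∖ D). Then either x ∈ D and x ∉ S; or x ∈ S ∩ D. In each case x ∈ (S ∩ D) ∪ (D ∖ S), so D ∖ (S ∖ D) ⊆ (S ∩ D) ∪ (D ∖ S).

(⟸) Let x ∈ (S ∩ D) ∪ (D ∖ S). Then either x ∈ D and x ∉ S; or x ∈ S ∩ D. In each case x ∈ D ∖ (S ∖ D), so (S ∩ D) ∪ (D ∖ S) ⊆ D ∖ (S ∖ D).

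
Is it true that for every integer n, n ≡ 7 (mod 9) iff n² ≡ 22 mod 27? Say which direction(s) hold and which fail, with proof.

(→) This fails: take n = 16. Then 16 ≡ 7 (mod 9), but 16² = 256 ≡ 13 (mod 27), not 22.

(←) This fails: take n = 20. Then 20² = 400 ≡ 22 (mod 27), yet 20 ≡ 2 (mod 9), not 7.

Both directions fail.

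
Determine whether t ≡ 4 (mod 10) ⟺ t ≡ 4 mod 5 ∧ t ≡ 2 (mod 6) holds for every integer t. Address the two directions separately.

(⟹) This fails: t = 24 gives 24 ≡ 4 (mod 10) but 24 ≡ 0 (mod 6), so the conjunction on the right does not hold.

(⟸) Conversely, if t ≡ 4 (mod 5) and t ≡ 2 (mod 6), then by the Chinese remainder theorem t ≡ 14 (mod 30). Since 14 ≡ 4 (mod 10) and 10 ∣ 30, we get t ≡ 4 (mod 10).

The forward direction fails; the converse holds.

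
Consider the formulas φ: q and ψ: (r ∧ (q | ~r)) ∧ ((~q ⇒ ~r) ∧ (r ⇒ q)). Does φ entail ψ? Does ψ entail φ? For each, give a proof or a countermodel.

(⟹) This fails. Under r = F, q = T, the left side is true but the right side is false.

(⟸) Assume the antecedent. If r is true, the antecedent forces (r = T, q = T), and q holds there. If r is false, the antecedent cannot hold. Either way q holds.

Only the converse holds.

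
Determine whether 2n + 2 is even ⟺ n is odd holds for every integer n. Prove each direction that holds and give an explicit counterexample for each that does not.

(⇒) This fails: take n = 2. Then 2n + 2 = 6, which is even, yet n = 2 is even, not odd.

(⇐) Suppose n is odd. Since 2 is even, 2n is even for every n, so 2n + 2 has the same parity as 2, which is even. Hence 2n + 2 is even.

The forward direction fails; the converse holds.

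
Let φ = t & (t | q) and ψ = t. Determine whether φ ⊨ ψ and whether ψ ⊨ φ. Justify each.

(→) Assume the antecedent. If q is true, the antecedent forces (q = T, t = T), and t holds there. If q is false, the antecedent forces (q = F, t = T), and t holds there. Either way t holds.

(←) Assume the antecedent. If q is true, the antecedent forces (q = T, t = T), and t & (t | q) holds there. If q is false, the antecedent forces (q = F, t = T), and t & (t | q) holds there. Either way t & (t | q) holds.

Both implications hold.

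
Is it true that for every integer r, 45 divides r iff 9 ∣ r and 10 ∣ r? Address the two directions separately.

Forward direction. This fails: take r = 45. Certainly 45 ∣ 45, but 10 ∤ 45.

Converse. Suppose 9 ∣ r and 10 ∣ r. Any common multiple of 9 and 10 is a multiple of their lcm; here gcd(9, 10) = 1, so lcm(9, 10) = 9·10 = 90, so 90 ∣ r. Since 45 ∣ 90, it follows that 45 ∣ r.

Only the reverse direction holds.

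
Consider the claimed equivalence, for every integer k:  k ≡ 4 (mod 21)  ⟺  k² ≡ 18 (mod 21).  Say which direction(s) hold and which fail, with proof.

Neither direction holds.

Forward direction. This fails: take k = 4. Then 4 ≡ 4 (mod 21), but 4² = 16 ≡ 16 (mod 21), not 18.

Converse. This fails: take k = 9. Then 9² = 81 ≡ 18 (mod 21), yet 9 ≡ 9 (mod 21), not 4.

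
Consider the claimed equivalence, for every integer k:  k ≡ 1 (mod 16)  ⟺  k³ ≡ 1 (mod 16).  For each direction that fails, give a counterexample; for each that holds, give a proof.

Both directions hold.

[⇒] Suppose k ≡ 1 (mod 16). Write k = 16j + 1. Then (16j + 1)³ = 4096j³ + 768j² + 48j + 1 = 16(256j³ + 48j² + 3j) + 1, so k³ ≡ 1 (mod 16).

[⇐] Conversely, suppose k³ ≡ 1 (mod 16). The only residue r in {0, …, 15} with r³ ≡ 1 (mod 16) is r = 1, so k ≡ 1 (mod 16).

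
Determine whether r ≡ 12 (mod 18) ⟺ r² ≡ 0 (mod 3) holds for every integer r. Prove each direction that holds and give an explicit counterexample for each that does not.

Only the forward implication holds.

Forward direction. Suppose r ≡ 12 (mod 18). Then r² ≡ 12² = 144 (mod 18), and since 3 ∣ 18, also r² ≡ 0 (mod 3).

Converse. This fails: take r = 0. Then 0² = 0 ≡ 0 (mod 3), yet 0 ≡ 0 (mod 18), not 12.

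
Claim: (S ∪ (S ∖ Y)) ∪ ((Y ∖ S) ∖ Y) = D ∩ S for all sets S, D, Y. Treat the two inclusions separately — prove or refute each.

(⊇) Let x ∈ D ∩ S. Then either x ∈ S ∩ D and x ∉ Y; or x ∈ S ∩ D ∩ Y. In each case x ∈ (S ∪ (S ∖ Y)) ∪ ((Y ∖ S) ∖ Y), so D ∩ S ⊆ (S ∪ (S ∖ Y)) ∪ ((Y ∖ S) ∖ Y).

(⊆) This inclusion fails. Take S = {1}, D = ∅, Y = ∅; then 1 ∈ (S ∪ (S ∖ Y)) ∪ ((Y ∖ S) ∖ Y) but 1 ∉ D ∩ S.

(⊆) fails; (⊇) holds.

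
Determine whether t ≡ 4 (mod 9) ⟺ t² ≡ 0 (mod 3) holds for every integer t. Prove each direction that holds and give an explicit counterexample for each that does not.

Neither direction holds.

Forward direction. This fails: take t = 4. Then 4 ≡ 4 (mod 9), but 4² = 16 ≡ 1 (mod 3), not 0.

Converse. This fails: take t = 0. Then 0² = 0 ≡ 0 (mod 3), yet 0 ≡ 0 (mod 9), not 4.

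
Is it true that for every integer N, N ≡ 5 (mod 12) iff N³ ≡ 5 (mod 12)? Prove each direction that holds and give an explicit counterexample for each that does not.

Both implications hold.

[⇒] Suppose N ≡ 5 (mod 12). Write N = 12j + 5. Then (12j + 5)³ = 1728j³ + 2160j² + 900j + 125 = 12(144j³ + 180j² + 75j + 10) + 5, so N³ ≡ 5 (mod 12).

[⇐] For the converse, argue contrapositively. If N ≢ 5 (mod 12), then N is congruent to one of 0, 1, 2, 3, 4, 6, 7, 8, 9, 10, 11 modulo 12, and these give N³ ≡ 0, 1, 8, 3, 4, 0, 7, 8, 9, 4, 11 respectively — never 5.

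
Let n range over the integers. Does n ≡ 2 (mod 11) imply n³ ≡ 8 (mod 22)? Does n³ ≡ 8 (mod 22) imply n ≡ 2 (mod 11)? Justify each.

(→) This fails: take n = 13. Then 13 ≡ 2 (mod 11), but 13³ = 2197 ≡ 19 (mod 22), not 8.

(←) Conversely, the residues r modulo 22 with r³ ≡ 8 (mod 22) are exactly {2}, and each is ≡ 2 (mod 11).

The forward direction fails; the converse holds.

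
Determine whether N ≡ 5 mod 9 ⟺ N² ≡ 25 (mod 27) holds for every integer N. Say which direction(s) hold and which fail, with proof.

Both directions fail.

Forward direction. This fails: take N = 14. Then 14 ≡ 5 (mod 9), but 14² = 196 ≡ 7 (mod 27), not 25.

Converse. This fails: take N = 22. Then 22² = 484 ≡ 25 (mod 27), yet 22 ≡ 4 (mod 9), not 5.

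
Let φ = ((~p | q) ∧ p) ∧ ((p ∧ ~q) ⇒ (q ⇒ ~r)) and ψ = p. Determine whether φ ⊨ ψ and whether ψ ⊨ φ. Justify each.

The forward direction holds; the converse fails.

(→) Assume the antecedent. If p is true, p reduces to true regardless of the other variables. If p is false, the antecedent cannot hold. Either way p holds.

(←) This fails. Under p = T, q = F, r = F, the left side is false but the right side is true.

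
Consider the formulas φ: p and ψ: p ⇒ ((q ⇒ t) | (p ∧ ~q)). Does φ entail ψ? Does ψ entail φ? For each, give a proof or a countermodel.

Neither implication holds.

(⇒) This fails. Under t = F, p = T, q = T, the left side is true but the right side is false.

(⇐) This fails. Under t = F, p = F, q = F, the left side is false but the right side is true.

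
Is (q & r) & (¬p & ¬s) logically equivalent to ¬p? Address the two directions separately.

Not equivalent: only (⇒) holds.

[⇒] Assume the antecedent. If q is true, the antecedent forces (q = T, s = F, p = F, r = T), and ¬p holds there. If q is false, the antecedent cannot hold. Either way ¬p holds.

[⇐] This fails. Under q = F, s = F, p = F, r = F, the left side is false but the right side is true.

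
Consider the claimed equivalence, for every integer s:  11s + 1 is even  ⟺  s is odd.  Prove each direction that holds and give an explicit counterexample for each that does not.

Both directions hold; the statement is true.

(⇒) Suppose 11s + 1 is even. Since 11 is odd, 11s and s have the same parity, so 11s + 1 ≡ s + 1 (mod 2). As 1 is odd, 11s + 1 is even exactly when s is odd. Thus s is odd.

(⇐) Conversely, suppose s is odd; write s = 2j + 1. Then 11s + 1 = 11·(2j + 1) + 1 = 2·11j + 12, which is even.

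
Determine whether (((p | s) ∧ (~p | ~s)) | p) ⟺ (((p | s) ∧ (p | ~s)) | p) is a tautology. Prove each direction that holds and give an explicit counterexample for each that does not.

(⇒) fails; (⇐) holds.

(⟸) Assume the antecedent. If s is true, ((p | s) ∧ (~p | ~s)) | p reduces to true regardless of the other variables. If s is false, the antecedent forces (s = F, p = T), and ((p | s) ∧ (~p | ~s)) | p holds there. Either way ((p | s) ∧ (~p | ~s)) | p holds.

(⟹) This fails. Under s = T, p = F, the left side is true but the right side is false.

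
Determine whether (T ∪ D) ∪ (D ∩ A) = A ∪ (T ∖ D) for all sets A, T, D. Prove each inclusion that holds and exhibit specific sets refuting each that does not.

Forward inclusion. This inclusion fails. Take A = ∅, T = ∅, D = {1}; then 1 ∈ (T ∪ D) ∪ (D ∩ A) but 1 ∉ A ∪ (T ∖ D).

Reverse inclusion. This inclusion fails. Take A = {1}, T = ∅, D = ∅; then 1 ∈ A ∪ (T ∖ D) but 1 ∉ (T ∪ D) ∪ (D ∩ A).

Neither inclusion holds.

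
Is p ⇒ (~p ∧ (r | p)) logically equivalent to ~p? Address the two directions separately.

Equivalent; both directions hold.

(⇒) Assume the antecedent. If r is true, the antecedent forces (r = T, p = F), and ~p holds there. If r is false, the antecedent forces (r = F, p = F), and ~p holds there. Either way ~p holds.

(⇐) Assume the antecedent. If r is true, the antecedent forces (r = T, p = F), and p ⇒ (~p ∧ (r | p)) holds there. If r is false, the antecedent forces (r = F, p = F), and p ⇒ (~p ∧ (r | p)) holds there. Either way p ⇒ (~p ∧ (r | p)) holds.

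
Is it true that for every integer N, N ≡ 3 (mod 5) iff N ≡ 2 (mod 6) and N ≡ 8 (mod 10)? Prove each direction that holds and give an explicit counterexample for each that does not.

[⇒] This fails: N = 3 gives 3 ≡ 3 (mod 5) but 3 ≡ 3 (mod 6), so the conjunction on the right does not hold.

[⇐] Conversely, if N ≡ 2 (mod 6) and N ≡ 8 (mod 10), then by the Chinese remainder theorem N ≡ 8 (mod 30). Since 8 ≡ 3 (mod 5) and 5 ∣ 30, we get N ≡ 3 (mod 5).

Not equivalent: only (⇐) holds.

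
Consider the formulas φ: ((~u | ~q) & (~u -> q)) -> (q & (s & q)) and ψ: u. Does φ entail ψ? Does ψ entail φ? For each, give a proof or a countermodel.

[⇒] This fails. Under s = F, u = F, q = F, the left side is true but the right side is false.

[⇐] This fails. Under s = F, u = T, q = F, the left side is false but the right side is true.

Both directions fail.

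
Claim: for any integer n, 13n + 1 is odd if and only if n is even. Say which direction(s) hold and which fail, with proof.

[⇐] Suppose n is even; write n = 2j. Then 13n + 1 = 13·(2j) + 1 = 2·13j + 1, which is odd.

[⇒] Suppose 13n + 1 is odd. Since 13 is odd, 13n and n have the same parity, so 13n + 1 ≡ n + 1 (mod 2). As 1 is odd, 13n + 1 is odd exactly when n is even. Thus n is even.

Both implications hold.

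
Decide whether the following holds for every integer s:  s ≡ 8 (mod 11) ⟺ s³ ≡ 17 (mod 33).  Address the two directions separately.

(⇒) fails; (⇐) holds.

(⟹) This fails: take s = 19. Then 19 ≡ 8 (mod 11), but 19³ = 6859 ≡ 28 (mod 33), not 17.

(⟸) Conversely, the residues r modulo 33 with r³ ≡ 17 (mod 33) are exactly {8}, and each is ≡ 8 (mod 11).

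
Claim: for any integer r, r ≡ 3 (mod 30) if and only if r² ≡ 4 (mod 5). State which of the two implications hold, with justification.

The forward direction holds; the converse fails.

(←) This fails: take r = 2. Then 2² = 4 ≡ 4 (mod 5), yet 2 ≡ 2 (mod 30), not 3.

(→) Suppose r ≡ 3 (mod 30). Then r² ≡ 3² = 9 (mod 30), and since 5 ∣ 30, also r² ≡ 4 (mod 5).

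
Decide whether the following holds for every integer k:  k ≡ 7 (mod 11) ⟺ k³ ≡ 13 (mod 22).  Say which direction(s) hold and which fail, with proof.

Converse. The residues r modulo 22 with r³ ≡ 13 (mod 22) are exactly {7}, and each is ≡ 7 (mod 11).

Forward direction. This fails: take k = 18. Then 18 ≡ 7 (mod 11), but 18³ = 5832 ≡ 2 (mod 22), not 13.

(⇒) fails; (⇐) holds.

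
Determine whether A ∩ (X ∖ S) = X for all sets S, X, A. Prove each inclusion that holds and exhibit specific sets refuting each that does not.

Only the forward inclusion holds.

(⊆) Let x ∈ A ∩ (X ∖ S). Then x ∈ X ∩ A and x ∉ S, from which x ∈ X.

(⊇) This inclusion fails. Take S = ∅, X = {1}, A = ∅; then 1 ∈ X but 1 ∉ A ∩ (X ∖ S).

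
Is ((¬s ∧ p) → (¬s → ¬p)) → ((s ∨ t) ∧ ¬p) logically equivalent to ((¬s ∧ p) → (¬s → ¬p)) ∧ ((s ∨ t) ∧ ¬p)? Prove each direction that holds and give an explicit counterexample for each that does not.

(→) This fails. Under t = F, p = T, s = F, the left side is true but the right side is false.

(←) Assume the antecedent. If t is true, the antecedent forces (t = T, p = F, s = F) or (t = T, p = F, s = T), and the consequent holds there. If t is false, the antecedent forces (t = F, p = F, s = T), and the consequent holds there. Either way the consequent holds.

Only the reverse direction holds.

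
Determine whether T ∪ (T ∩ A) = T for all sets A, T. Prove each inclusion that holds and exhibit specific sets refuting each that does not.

(⊆) Let x ∈ T ∪ (T ∩ A). Then either x ∈ T and x ∉ A; or x ∈ A ∩ T. In each case x ∈ T, so T ∪ (T ∩ A) ⊆ T.

(⊇) Let x ∈ T. Then either x ∈ T and x ∉ A; or x ∈ A ∩ T. In each case x ∈ T ∪ (T ∩ A), so T ⊆ T ∪ (T ∩ A).

Both inclusions hold; the sets are equal.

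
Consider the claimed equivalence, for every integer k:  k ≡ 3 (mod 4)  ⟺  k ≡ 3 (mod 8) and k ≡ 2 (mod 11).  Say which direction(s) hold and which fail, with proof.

Only the converse holds.

[⇒] This fails: k = 3 gives 3 ≡ 3 (mod 4) but 3 ≡ 3 (mod 11), so the conjunction on the right does not hold.

[⇐] Conversely, if k ≡ 3 (mod 8) and k ≡ 2 (mod 11), then by the Chinese remainder theorem k ≡ 35 (mod 88). Since 35 ≡ 3 (mod 4) and 4 ∣ 88, we get k ≡ 3 (mod 4).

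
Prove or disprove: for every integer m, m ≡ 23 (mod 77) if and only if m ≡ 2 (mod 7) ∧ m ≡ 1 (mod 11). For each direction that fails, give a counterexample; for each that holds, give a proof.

(⟹) Suppose m ≡ 23 (mod 77); write m = 77j + 23. Since 7 ∣ 77, reducing mod 7 gives m ≡ 23 ≡ 2 (mod 7); since 11 ∣ 77, reducing mod 11 gives m ≡ 23 ≡ 1 (mod 11).

(⟸) Conversely, if m ≡ 2 (mod 7) and m ≡ 1 (mod 11), then by the Chinese remainder theorem m ≡ 23 (mod 77). This is exactly m ≡ 23 (mod 77).

Both directions hold; the statement is true.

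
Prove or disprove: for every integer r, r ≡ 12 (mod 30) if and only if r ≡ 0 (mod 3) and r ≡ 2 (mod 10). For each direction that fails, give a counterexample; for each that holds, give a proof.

(→) Suppose r ≡ 12 (mod 30); write r = 30j + 12. Since 3 ∣ 30, reducing mod 3 gives r ≡ 12 ≡ 0 (mod 3); since 10 ∣ 30, reducing mod 10 gives r ≡ 12 ≡ 2 (mod 10).

(←) Conversely, if r ≡ 0 (mod 3) and r ≡ 2 (mod 10), then by the Chinese remainder theorem r ≡ 12 (mod 30). This is exactly r ≡ 12 (mod 30).

Equivalent; both directions hold.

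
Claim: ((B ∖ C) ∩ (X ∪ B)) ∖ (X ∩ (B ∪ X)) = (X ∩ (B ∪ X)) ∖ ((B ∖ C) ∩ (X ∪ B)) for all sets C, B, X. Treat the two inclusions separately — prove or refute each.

Both inclusions fail.

(⟹) This inclusion fails. Take C = ∅, B = {1}, X = ∅; then 1 ∈ ((B ∖ C) ∩ (X ∪ B)) ∖ (X ∩ (B ∪ X)) but 1 ∉ (X ∩ (B ∪ X)) ∖ ((B ∖ C) ∩ (X ∪ B)).

(⟸) This inclusion fails. Take C = ∅, B = ∅, X = {1}; then 1 ∈ (X ∩ (B ∪ X)) ∖ ((B ∖ C) ∩ (X ∪ B)) but 1 ∉ ((B ∖ C) ∩ (X ∪ B)) ∖ (X ∩ (B ∪ X)).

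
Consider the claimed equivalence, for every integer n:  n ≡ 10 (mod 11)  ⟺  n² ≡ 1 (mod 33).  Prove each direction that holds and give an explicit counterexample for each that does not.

Forward direction. This fails: take n = 21. Then 21 ≡ 10 (mod 11), but 21² = 441 ≡ 12 (mod 33), not 1.

Converse. This fails: take n = 1. Then 1² = 1 ≡ 1 (mod 33), yet 1 ≡ 1 (mod 11), not 10.

Neither direction holds.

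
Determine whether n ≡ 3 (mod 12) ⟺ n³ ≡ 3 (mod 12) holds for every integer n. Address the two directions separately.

(←) Suppose n³ ≡ 3 (mod 12). The only residue r in {0, …, 11} with r³ ≡ 3 (mod 12) is r = 3, so n ≡ 3 (mod 12).

(→) Suppose n ≡ 3 (mod 12). Write n = 12j + 3. Then (12j + 3)³ = 1728j³ + 1296j² + 324j + 27 = 12(144j³ + 108j² + 27j + 2) + 3, so n³ ≡ 3 (mod 12).

The biconditional holds.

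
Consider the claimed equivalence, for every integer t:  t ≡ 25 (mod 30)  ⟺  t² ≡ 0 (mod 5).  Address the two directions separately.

Only the forward direction holds.

Forward direction. Suppose t ≡ 25 (mod 30). Then t² ≡ 25² = 625 (mod 30), and since 5 ∣ 30, also t² ≡ 0 (mod 5).

Converse. This fails: take t = 0. Then 0² = 0 ≡ 0 (mod 5), yet 0 ≡ 0 (mod 30), not 25.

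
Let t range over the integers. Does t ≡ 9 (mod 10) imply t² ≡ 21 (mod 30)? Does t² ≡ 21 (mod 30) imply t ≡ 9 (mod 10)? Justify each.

(→) This fails: take t = 19. Then 19 ≡ 9 (mod 10), but 19² = 361 ≡ 1 (mod 30), not 21.

(←) This fails: take t = 21. Then 21² = 441 ≡ 21 (mod 30), yet 21 ≡ 1 (mod 10), not 9.

Neither implication holds.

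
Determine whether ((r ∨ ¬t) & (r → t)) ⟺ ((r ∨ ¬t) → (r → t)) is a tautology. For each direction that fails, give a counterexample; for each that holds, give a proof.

Only the forward direction holds.

(→) Assume the antecedent. If r is true, the antecedent forces (r = T, t = T), and (r ∨ ¬t) → (r → t) holds there. If r is false, (r ∨ ¬t) → (r → t) reduces to true regardless of the other variables. Either way (r ∨ ¬t) → (r → t) holds.

(←) This fails. Under r = F, t = T, the left side is false but the right side is true.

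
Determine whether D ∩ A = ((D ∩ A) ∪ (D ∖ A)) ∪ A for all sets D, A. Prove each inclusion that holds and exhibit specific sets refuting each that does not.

(⊆) Let x ∈ D ∩ A. Then x ∈ D ∩ A, from which x ∈ ((D ∩ A) ∪ (D ∖ A)) ∪ A.

(⊇) This inclusion fails. Take D = {1}, A = ∅; then 1 ∈ ((D ∩ A) ∪ (D ∖ A)) ∪ A but 1 ∉ D ∩ A.

(⊆) holds; (⊇) fails.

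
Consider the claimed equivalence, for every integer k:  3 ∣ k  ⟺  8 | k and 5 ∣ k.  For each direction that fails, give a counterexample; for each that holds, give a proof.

Both directions fail.

(⟹) This fails: take k = 3. Certainly 3 ∣ 3, but 8 ∤ 3.

(⟸) This fails: take k = 40. Both 8 ∣ 40 and 5 ∣ 40, yet 40 is not a multiple of 3 (since 40 = 13·3 + 1), so 3 ∤ 40.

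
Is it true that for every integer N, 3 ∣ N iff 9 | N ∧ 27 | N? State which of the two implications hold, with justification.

(⇒) fails; (⇐) holds.

(⇐) Suppose 9 ∣ N and 27 ∣ N. Any common multiple of 9 and 27 is a multiple of their lcm; here lcm(9, 27) = 9·27/gcd(9, 27) = 243/9 = 27, so 27 ∣ N. Since 3 ∣ 27, it follows that 3 ∣ N.

(⇒) This fails: take N = 3. Certainly 3 ∣ 3, but 9 ∤ 3.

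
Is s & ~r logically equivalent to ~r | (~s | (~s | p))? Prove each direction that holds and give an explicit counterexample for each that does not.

(⇒) holds; (⇐) fails.

Forward direction. Assume the antecedent. If p is true, ~r | (~s | (~s | p)) reduces to true regardless of the other variables. If p is false, the antecedent forces (p = F, s = T, r = F), and ~r | (~s | (~s | p)) holds there. Either way ~r | (~s | (~s | p)) holds.

Converse. This fails. Under p = F, s = F, r = F, the left side is false but the right side is true.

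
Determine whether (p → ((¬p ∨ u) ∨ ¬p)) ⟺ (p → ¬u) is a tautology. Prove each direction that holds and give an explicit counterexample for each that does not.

(→) This fails. Under p = T, u = T, the left side is true but the right side is false.

(←) This fails. Under p = T, u = F, the left side is false but the right side is true.

Both directions fail.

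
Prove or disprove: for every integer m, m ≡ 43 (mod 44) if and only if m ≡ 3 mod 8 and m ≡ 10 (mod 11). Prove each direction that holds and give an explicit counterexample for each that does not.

(⟹) This fails: m = 87 gives 87 ≡ 43 (mod 44) but 87 ≡ 7 (mod 8), so the conjunction on the right does not hold.

(⟸) Conversely, if m ≡ 3 (mod 8) and m ≡ 10 (mod 11), then by the Chinese remainder theorem m ≡ 43 (mod 88). Since 43 ≡ 43 (mod 44) and 44 ∣ 88, we get m ≡ 43 (mod 44).

Only the converse holds.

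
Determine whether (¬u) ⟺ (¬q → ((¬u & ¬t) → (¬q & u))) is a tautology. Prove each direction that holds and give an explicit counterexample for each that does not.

(⇒) This fails. Under q = F, u = F, t = F, the left side is true but the right side is false.

(⇐) This fails. Under q = F, u = T, t = F, the left side is false but the right side is true.

Both directions fail.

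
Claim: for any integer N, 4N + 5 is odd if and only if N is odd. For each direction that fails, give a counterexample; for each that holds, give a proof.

(⇐) Suppose N is odd. Since 4 is even, 4N is even for every N, so 4N + 5 has the same parity as 5, which is odd. Hence 4N + 5 is odd.

(⇒) This fails: take N = 6. Then 4N + 5 = 29, which is odd, yet N = 6 is even, not odd.

Not equivalent: only (⇐) holds.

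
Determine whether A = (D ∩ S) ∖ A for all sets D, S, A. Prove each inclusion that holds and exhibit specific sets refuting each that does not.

(⊆) fails and (⊇) fails.

(⟹) This inclusion fails. Take D = ∅, S = ∅, A = {1}; then 1 ∈ A but 1 ∉ (D ∩ S) ∖ A.

(⟸) This inclusion fails. Take D = {1}, S = {1}, A = ∅; then 1 ∈ (D ∩ S) ∖ A but 1 ∉ A.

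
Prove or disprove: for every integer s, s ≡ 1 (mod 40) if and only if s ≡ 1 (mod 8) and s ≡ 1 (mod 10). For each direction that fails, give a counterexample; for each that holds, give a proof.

(→) Suppose s ≡ 1 (mod 40); write s = 40j + 1. Since 8 ∣ 40, reducing mod 8 gives s ≡ 1 (mod 8); since 10 ∣ 40, reducing mod 10 gives s ≡ 1 (mod 10).

(←) Conversely, if s ≡ 1 (mod 8) and s ≡ 1 (mod 10), then by the Chinese remainder theorem s ≡ 1 (mod 40). This is exactly s ≡ 1 (mod 40).

Both directions hold.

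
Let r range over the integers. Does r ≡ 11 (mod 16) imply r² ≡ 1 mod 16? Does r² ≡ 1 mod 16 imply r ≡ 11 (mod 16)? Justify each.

(⇒) This fails: take r = 11. Then 11 ≡ 11 (mod 16), but 11² = 121 ≡ 9 (mod 16), not 1.

(⇐) This fails: take r = 1. Then 1² = 1 ≡ 1 (mod 16), yet 1 ≡ 1 (mod 16), not 11.

(⇒) fails and (⇐) fails.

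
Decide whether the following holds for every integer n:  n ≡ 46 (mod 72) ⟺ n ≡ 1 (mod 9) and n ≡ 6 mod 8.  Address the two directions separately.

Both directions hold; the statement is true.

Forward direction. Suppose n ≡ 46 (mod 72); write n = 72j + 46. Since 9 ∣ 72, reducing mod 9 gives n ≡ 46 ≡ 1 (mod 9); since 8 ∣ 72, reducing mod 8 gives n ≡ 46 ≡ 6 (mod 8).

Converse. If n ≡ 1 (mod 9) and n ≡ 6 (mod 8), then by the Chinese remainder theorem n ≡ 46 (mod 72). This is exactly n ≡ 46 (mod 72).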